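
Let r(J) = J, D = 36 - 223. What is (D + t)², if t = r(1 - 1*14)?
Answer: 40000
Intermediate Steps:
D = -187
t = -13 (t = 1 - 1*14 = 1 - 14 = -13)
(D + t)² = (-187 - 13)² = (-200)² = 40000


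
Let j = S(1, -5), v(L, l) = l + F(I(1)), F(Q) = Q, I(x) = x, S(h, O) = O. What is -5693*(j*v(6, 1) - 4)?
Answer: 79702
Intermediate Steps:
v(L, l) = 1 + l (v(L, l) = l + 1 = 1 + l)
j = -5
-5693*(j*v(6, 1) - 4) = -5693*(-5*(1 + 1) - 4) = -5693*(-5*2 - 4) = -5693*(-10 - 4) = -5693*(-14) = 79702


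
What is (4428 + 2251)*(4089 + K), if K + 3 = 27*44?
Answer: 35225046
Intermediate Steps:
K = 1185 (K = -3 + 27*44 = -3 + 1188 = 1185)
(4428 + 2251)*(4089 + K) = (4428 + 2251)*(4089 + 1185) = 6679*5274 = 35225046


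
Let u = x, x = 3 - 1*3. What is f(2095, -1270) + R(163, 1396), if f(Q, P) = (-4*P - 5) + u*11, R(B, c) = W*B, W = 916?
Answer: 154383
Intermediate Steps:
x = 0 (x = 3 - 3 = 0)
R(B, c) = 916*B
u = 0
f(Q, P) = -5 - 4*P (f(Q, P) = (-4*P - 5) + 0*11 = (-5 - 4*P) + 0 = -5 - 4*P)
f(2095, -1270) + R(163, 1396) = (-5 - 4*(-1270)) + 916*163 = (-5 + 5080) + 149308 = 5075 + 149308 = 154383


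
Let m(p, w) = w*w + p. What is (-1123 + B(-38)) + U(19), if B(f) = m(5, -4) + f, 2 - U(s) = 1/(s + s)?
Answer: -43245/38 ≈ -1138.0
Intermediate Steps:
m(p, w) = p + w**2 (m(p, w) = w**2 + p = p + w**2)
U(s) = 2 - 1/(2*s) (U(s) = 2 - 1/(s + s) = 2 - 1/(2*s))
B(f) = 21 + f (B(f) = (5 + (-4)**2) + f = (5 + 16) + f = 21 + f)
(-1123 + B(-38)) + U(19) = (-1123 + (21 - 38)) + (2 - 1/2/19) = (-1123 - 17) + (2 - 1/2*1/19) = -1140 + (2 - 1/38) = -1140 + 75/38 = -43245/38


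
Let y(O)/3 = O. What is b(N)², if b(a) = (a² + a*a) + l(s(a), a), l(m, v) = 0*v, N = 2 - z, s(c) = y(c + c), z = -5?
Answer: 9604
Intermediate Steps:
y(O) = 3*O
s(c) = 6*c (s(c) = 3*(c + c) = 3*(2*c) = 6*c)
N = 7 (N = 2 - 1*(-5) = 2 + 5 = 7)
l(m, v) = 0
b(a) = 2*a² (b(a) = (a² + a*a) + 0 = (a² + a²) + 0 = 2*a² + 0 = 2*a²)
b(N)² = (2*7²)² = (2*49)² = 98² = 9604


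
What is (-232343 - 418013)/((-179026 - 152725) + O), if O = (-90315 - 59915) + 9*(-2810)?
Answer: 650356/507271 ≈ 1.2821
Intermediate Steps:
O = -175520 (O = -150230 - 25290 = -175520)
(-232343 - 418013)/((-179026 - 152725) + O) = (-232343 - 418013)/((-179026 - 152725) - 175520) = -650356/(-331751 - 175520) = -650356/(-507271) = -650356*(-1/507271) = 650356/507271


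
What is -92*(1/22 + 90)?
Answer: -91126/11 ≈ -8284.2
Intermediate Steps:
-92*(1/22 + 90) = -92*1981/22 = -91126/11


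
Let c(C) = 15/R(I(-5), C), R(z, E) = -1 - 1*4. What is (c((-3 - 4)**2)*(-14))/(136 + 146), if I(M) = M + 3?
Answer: 7/47 ≈ 0.14894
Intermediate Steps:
I(M) = 3 + M
R(z, E) = -5 (R(z, E) = -1 - 4 = -5)
c(C) = -3 (c(C) = 15/(-5) = 15*(-1/5) = -3)
(c((-3 - 4)**2)*(-14))/(136 + 146) = (-3*(-14))/(136 + 146) = 42/282 = 42*(1/282) = 7/47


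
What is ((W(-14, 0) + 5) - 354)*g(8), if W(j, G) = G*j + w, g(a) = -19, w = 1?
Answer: 6612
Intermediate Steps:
W(j, G) = 1 + G*j (W(j, G) = G*j + 1 = 1 + G*j)
((W(-14, 0) + 5) - 354)*g(8) = (((1 + 0*(-14)) + 5) - 354)*(-19) = (((1 + 0) + 5) - 354)*(-19) = ((1 + 5) - 354)*(-19) = (6 - 354)*(-19) = -348*(-19) = 6612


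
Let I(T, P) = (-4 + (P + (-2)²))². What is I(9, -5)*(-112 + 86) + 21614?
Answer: 20964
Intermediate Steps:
I(T, P) = P² (I(T, P) = (-4 + (P + 4))² = (-4 + (4 + P))² = P²)
I(9, -5)*(-112 + 86) + 21614 = (-5)²*(-112 + 86) + 21614 = 25*(-26) + 21614 = -650 + 21614 = 20964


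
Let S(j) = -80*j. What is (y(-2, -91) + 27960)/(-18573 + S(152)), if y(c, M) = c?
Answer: -27958/30733 ≈ -0.90971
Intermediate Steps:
(y(-2, -91) + 27960)/(-18573 + S(152)) = (-2 + 27960)/(-18573 - 80*152) = 27958/(-18573 - 12160) = 27958/(-30733) = 27958*(-1/30733) = -27958/30733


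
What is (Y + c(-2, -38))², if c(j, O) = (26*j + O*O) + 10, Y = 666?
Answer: 4276624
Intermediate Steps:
c(j, O) = 10 + O² + 26*j (c(j, O) = (26*j + O²) + 10 = (O² + 26*j) + 10 = 10 + O² + 26*j)
(Y + c(-2, -38))² = (666 + (10 + (-38)² + 26*(-2)))² = (666 + (10 + 1444 - 52))² = (666 + 1402)² = 2068² = 4276624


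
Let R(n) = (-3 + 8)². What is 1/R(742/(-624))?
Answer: 1/25 ≈ 0.040000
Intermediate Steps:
R(n) = 25 (R(n) = 5² = 25)
1/R(742/(-624)) = 1/25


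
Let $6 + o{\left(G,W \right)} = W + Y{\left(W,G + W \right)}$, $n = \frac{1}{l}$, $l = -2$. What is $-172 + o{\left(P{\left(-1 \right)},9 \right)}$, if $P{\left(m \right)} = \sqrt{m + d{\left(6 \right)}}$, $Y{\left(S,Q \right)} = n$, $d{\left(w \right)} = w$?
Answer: $- \frac{339}{2} \approx -169.5$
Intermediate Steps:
$n = - \frac{1}{2}$ ($n = \frac{1}{-2} = - \frac{1}{2} \approx -0.5$)
$Y{\left(S,Q \right)} = - \frac{1}{2}$
$P{\left(m \right)} = \sqrt{6 + m}$ ($P{\left(m \right)} = \sqrt{m + 6} = \sqrt{6 + m}$)
$o{\left(G,W \right)} = - \frac{13}{2} + W$ ($o{\left(G,W \right)} = -6 + \left(W - \frac{1}{2}\right) = -6 + \left(- \frac{1}{2} + W\right) = - \frac{13}{2} + W$)
$-172 + o{\left(P{\left(-1 \right)},9 \right)} = -172 + \left(- \frac{13}{2} + 9\right) = -172 + \frac{5}{2} = - \frac{339}{2}$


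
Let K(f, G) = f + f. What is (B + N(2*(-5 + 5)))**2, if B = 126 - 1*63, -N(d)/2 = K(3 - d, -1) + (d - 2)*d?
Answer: 2601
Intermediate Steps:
K(f, G) = 2*f
N(d) = -12 + 4*d - 2*d*(-2 + d) (N(d) = -2*(2*(3 - d) + (d - 2)*d) = -2*((6 - 2*d) + (-2 + d)*d) = -2*((6 - 2*d) + d*(-2 + d)) = -2*(6 - 2*d + d*(-2 + d)) = -12 + 4*d - 2*d*(-2 + d))
B = 63 (B = 126 - 63 = 63)
(B + N(2*(-5 + 5)))**2 = (63 + (-12 - 2*4*(-5 + 5)**2 + 8*(2*(-5 + 5))))**2 = (63 + (-12 - 2*(2*0)**2 + 8*(2*0)))**2 = (63 + (-12 - 2*0**2 + 8*0))**2 = (63 + (-12 - 2*0 + 0))**2 = (63 + (-12 + 0 + 0))**2 = (63 - 12)**2 = 51**2 = 2601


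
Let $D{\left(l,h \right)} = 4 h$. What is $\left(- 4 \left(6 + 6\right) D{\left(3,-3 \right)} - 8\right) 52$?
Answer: $29536$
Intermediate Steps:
$\left(- 4 \left(6 + 6\right) D{\left(3,-3 \right)} - 8\right) 52 = \left(- 4 \left(6 + 6\right) 4 \left(-3\right) - 8\right) 52 = \left(- 4 \cdot 12 \left(-12\right) - 8\right) 52 = \left(\left(-4\right) \left(-144\right) - 8\right) 52 = \left(576 - 8\right) 52 = 568 \cdot 52 = 29536$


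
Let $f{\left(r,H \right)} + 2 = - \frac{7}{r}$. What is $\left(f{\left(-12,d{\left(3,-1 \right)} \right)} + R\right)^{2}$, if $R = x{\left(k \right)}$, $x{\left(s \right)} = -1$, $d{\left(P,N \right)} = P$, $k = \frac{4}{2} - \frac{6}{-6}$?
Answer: $\frac{841}{144} \approx 5.8403$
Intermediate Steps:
$k = 3$ ($k = 4 \cdot \frac{1}{2} - -1 = 2 + 1 = 3$)
$f{\left(r,H \right)} = -2 - \frac{7}{r}$
$R = -1$
$\left(f{\left(-12,d{\left(3,-1 \right)} \right)} + R\right)^{2} = \left(\left(-2 - \frac{7}{-12}\right) - 1\right)^{2} = \left(\left(-2 - - \frac{7}{12}\right) - 1\right)^{2} = \left(\left(-2 + \frac{7}{12}\right) - 1\right)^{2} = \left(- \frac{17}{12} - 1\right)^{2} = \left(- \frac{29}{12}\right)^{2} = \frac{841}{144}$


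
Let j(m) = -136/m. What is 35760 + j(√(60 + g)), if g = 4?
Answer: 35743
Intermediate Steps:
35760 + j(√(60 + g)) = 35760 - 136/√(60 + 4) = 35760 - 136/(√64) = 35760 - 136/8 = 35760 - 136*⅛ = 35760 - 17 = 35743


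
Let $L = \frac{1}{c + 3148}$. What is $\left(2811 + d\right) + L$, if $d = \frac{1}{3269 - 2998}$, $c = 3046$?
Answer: $\frac{4718477979}{1678574} \approx 2811.0$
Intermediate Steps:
$d = \frac{1}{271} \approx 0.00369$
$L = \frac{1}{6194}$ ($L = \frac{1}{3046 + 3148} = \frac{1}{6194} \approx 0.00016145$)
$\left(2811 + d\right) + L = \left(2811 + \frac{1}{271}\right) + \frac{1}{6194} = \frac{761782}{271} + \frac{1}{6194} = \frac{4718477979}{1678574}$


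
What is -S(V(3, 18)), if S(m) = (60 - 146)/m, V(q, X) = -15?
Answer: -86/15 ≈ -5.7333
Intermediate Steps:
S(m) = -86/m
-S(V(3, 18)) = -(-86)/(-15) = -(-86)*(-1)/15 = -1*86/15 = -86/15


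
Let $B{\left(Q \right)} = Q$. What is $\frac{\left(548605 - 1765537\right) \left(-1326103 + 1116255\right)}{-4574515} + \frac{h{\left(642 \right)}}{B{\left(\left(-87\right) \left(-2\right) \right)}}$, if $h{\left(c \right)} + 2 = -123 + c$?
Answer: $- \frac{44432144838209}{795965610} \approx -55822.0$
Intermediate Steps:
$h{\left(c \right)} = -125 + c$ ($h{\left(c \right)} = -2 + \left(-123 + c\right) = -125 + c$)
$\frac{\left(548605 - 1765537\right) \left(-1326103 + 1116255\right)}{-4574515} + \frac{h{\left(642 \right)}}{B{\left(\left(-87\right) \left(-2\right) \right)}} = \frac{\left(548605 - 1765537\right) \left(-1326103 + 1116255\right)}{-4574515} + \frac{-125 + 642}{\left(-87\right) \left(-2\right)} = \left(-1216932\right) \left(-209848\right) \left(- \frac{1}{4574515}\right) + \frac{517}{174} = 255370746336 \left(- \frac{1}{4574515}\right) + 517 \cdot \frac{1}{174} = - \frac{255370746336}{4574515} + \frac{517}{174} = - \frac{44432144838209}{795965610}$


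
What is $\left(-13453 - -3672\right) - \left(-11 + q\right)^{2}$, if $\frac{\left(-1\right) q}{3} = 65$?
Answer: $-52217$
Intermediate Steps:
$q = -195$ ($q = \left(-3\right) 65 = -195$)
$\left(-13453 - -3672\right) - \left(-11 + q\right)^{2} = \left(-13453 - -3672\right) - \left(-11 - 195\right)^{2} = \left(-13453 + 3672\right) - \left(-206\right)^{2} = -9781 - 42436 = -52217$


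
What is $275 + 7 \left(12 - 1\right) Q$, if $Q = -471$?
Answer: $-35992$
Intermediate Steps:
$275 + 7 \left(12 - 1\right) Q = 275 + 7 \left(12 - 1\right) \left(-471\right) = 275 + 7 \cdot 11 \left(-471\right) = 275 + 77 \left(-471\right) = 275 - 36267 = -35992$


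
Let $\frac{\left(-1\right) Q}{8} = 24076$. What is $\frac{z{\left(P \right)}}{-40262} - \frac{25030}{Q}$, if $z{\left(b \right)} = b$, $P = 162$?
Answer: $\frac{244138841}{1938695824} \approx 0.12593$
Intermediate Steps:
$Q = -192608$ ($Q = \left(-8\right) 24076 = -192608$)
$\frac{z{\left(P \right)}}{-40262} - \frac{25030}{Q} = \frac{162}{-40262} - \frac{25030}{-192608} = 162 \left(- \frac{1}{40262}\right) - - \frac{12515}{96304} = - \frac{81}{20131} + \frac{12515}{96304} = \frac{244138841}{1938695824}$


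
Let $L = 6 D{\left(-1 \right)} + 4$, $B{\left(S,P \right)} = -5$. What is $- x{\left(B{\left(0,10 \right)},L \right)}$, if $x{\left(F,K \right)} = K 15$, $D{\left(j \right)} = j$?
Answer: $30$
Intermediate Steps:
$L = -2$ ($L = 6 \left(-1\right) + 4 = -6 + 4 = -2$)
$x{\left(F,K \right)} = 15 K$
$- x{\left(B{\left(0,10 \right)},L \right)} = - 15 \left(-2\right) = \left(-1\right) \left(-30\right) = 30$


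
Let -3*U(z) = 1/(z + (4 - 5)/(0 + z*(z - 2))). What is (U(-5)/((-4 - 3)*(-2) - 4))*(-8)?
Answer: -7/132 ≈ -0.053030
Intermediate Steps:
U(z) = -1/(3*(z - 1/(z*(-2 + z)))) (U(z) = -1/(3*(z + (4 - 5)/(0 + z*(z - 2)))) = -1/(3*(z - 1/(0 + z*(-2 + z)))) = -1/(3*(z - 1/(z*(-2 + z)))))
(U(-5)/((-4 - 3)*(-2) - 4))*(-8) = (((⅓)*(-5)*(-2 - 5)/(1 - 1*(-5)³ + 2*(-5)²))/((-4 - 3)*(-2) - 4))*(-8) = (((⅓)*(-5)*(-7)/(1 - 1*(-125) + 2*25))/(-7*(-2) - 4))*(-8) = (((⅓)*(-5)*(-7)/(1 + 125 + 50))/(14 - 4))*(-8) = (((⅓)*(-5)*(-7)/176)/10)*(-8) = (((⅓)*(-5)*(1/176)*(-7))*(⅒))*(-8) = ((35/528)*(⅒))*(-8) = (7/1056)*(-8) = -7/132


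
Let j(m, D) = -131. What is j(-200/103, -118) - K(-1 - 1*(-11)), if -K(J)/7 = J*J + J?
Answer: 639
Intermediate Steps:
K(J) = -7*J - 7*J**2 (K(J) = -7*(J*J + J) = -7*(J**2 + J) = -7*(J + J**2) = -7*J - 7*J**2)
j(-200/103, -118) - K(-1 - 1*(-11)) = -131 - (-7)*(-1 - 1*(-11))*(1 + (-1 - 1*(-11))) = -131 - (-7)*(-1 + 11)*(1 + (-1 + 11)) = -131 - (-7)*10*(1 + 10) = -131 - (-7)*10*11 = -131 - 1*(-770) = -131 + 770 = 639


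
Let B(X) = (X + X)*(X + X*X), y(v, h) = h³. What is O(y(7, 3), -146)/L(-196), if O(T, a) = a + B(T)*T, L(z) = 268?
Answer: 551051/134 ≈ 4112.3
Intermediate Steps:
B(X) = 2*X*(X + X²) (B(X) = (2*X)*(X + X²) = 2*X*(X + X²))
O(T, a) = a + 2*T³*(1 + T) (O(T, a) = a + (2*T²*(1 + T))*T = a + 2*T³*(1 + T))
O(y(7, 3), -146)/L(-196) = (-146 + 2*(3³)³*(1 + 3³))/268 = (-146 + 2*27³*(1 + 27))*(1/268) = (-146 + 2*19683*28)*(1/268) = (-146 + 1102248)*(1/268) = 1102102*(1/268) = 551051/134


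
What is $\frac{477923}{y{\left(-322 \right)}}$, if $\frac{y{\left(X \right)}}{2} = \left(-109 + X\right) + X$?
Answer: $- \frac{477923}{1506} \approx -317.35$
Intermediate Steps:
$y{\left(X \right)} = -218 + 4 X$ ($y{\left(X \right)} = 2 \left(\left(-109 + X\right) + X\right) = 2 \left(-109 + 2 X\right) = -218 + 4 X$)
$\frac{477923}{y{\left(-322 \right)}} = \frac{477923}{-218 + 4 \left(-322\right)} = \frac{477923}{-218 - 1288} = \frac{477923}{-1506} = 477923 \left(- \frac{1}{1506}\right) = - \frac{477923}{1506}$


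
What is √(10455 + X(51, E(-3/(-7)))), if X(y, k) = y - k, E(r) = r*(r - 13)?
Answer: √515058/7 ≈ 102.53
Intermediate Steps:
E(r) = r*(-13 + r)
√(10455 + X(51, E(-3/(-7)))) = √(10455 + (51 - (-3/(-7))*(-13 - 3/(-7)))) = √(10455 + (51 - (-3*(-⅐))*(-13 - 3*(-⅐)))) = √(10455 + (51 - 3*(-13 + 3/7)/7)) = √(10455 + (51 - 3*(-88)/(7*7))) = √(10455 + (51 - 1*(-264/49))) = √(10455 + (51 + 264/49)) = √(10455 + 2763/49) = √(515058/49) = √515058/7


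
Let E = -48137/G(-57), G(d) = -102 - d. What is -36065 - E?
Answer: -1671062/45 ≈ -37135.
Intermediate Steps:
E = 48137/45 (E = -48137/(-102 - 1*(-57)) = -48137/(-102 + 57) = -48137/(-45) = -48137*(-1/45) = 48137/45 ≈ 1069.7)
-36065 - E = -36065 - 1*48137/45 = -36065 - 48137/45 = -1671062/45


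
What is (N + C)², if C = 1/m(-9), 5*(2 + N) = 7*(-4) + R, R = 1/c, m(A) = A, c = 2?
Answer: 18769/324 ≈ 57.929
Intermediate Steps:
R = ½ (R = 1/2 = ½ ≈ 0.50000)
N = -15/2 (N = -2 + (7*(-4) + ½)/5 = -2 + (-28 + ½)/5 = -2 + (⅕)*(-55/2) = -2 - 11/2 = -15/2 ≈ -7.5000)
C = -⅑ (C = 1/(-9) = -⅑ ≈ -0.11111)
(N + C)² = (-15/2 - ⅑)² = (-137/18)² = 18769/324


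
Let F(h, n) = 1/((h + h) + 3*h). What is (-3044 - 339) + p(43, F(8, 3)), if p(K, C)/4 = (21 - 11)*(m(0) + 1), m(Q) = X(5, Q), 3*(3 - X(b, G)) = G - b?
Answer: -9469/3 ≈ -3156.3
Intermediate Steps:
X(b, G) = 3 - G/3 + b/3 (X(b, G) = 3 - (G - b)/3 = 3 + (-G/3 + b/3) = 3 - G/3 + b/3)
m(Q) = 14/3 - Q/3 (m(Q) = 3 - Q/3 + (⅓)*5 = 3 - Q/3 + 5/3 = 14/3 - Q/3)
F(h, n) = 1/(5*h) (F(h, n) = 1/(2*h + 3*h) = 1/(5*h))
p(K, C) = 680/3 (p(K, C) = 4*((21 - 11)*((14/3 - ⅓*0) + 1)) = 4*(10*((14/3 + 0) + 1)) = 4*(10*(14/3 + 1)) = 4*(10*(17/3)) = 4*(170/3) = 680/3)
(-3044 - 339) + p(43, F(8, 3)) = (-3044 - 339) + 680/3 = -3383 + 680/3 = -9469/3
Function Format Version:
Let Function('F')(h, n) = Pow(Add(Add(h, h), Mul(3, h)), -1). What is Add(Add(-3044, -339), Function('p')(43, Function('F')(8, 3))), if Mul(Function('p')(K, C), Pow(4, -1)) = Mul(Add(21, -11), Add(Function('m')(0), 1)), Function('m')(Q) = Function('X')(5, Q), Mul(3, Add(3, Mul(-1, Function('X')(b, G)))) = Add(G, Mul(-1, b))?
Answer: Rational(-9469, 3) ≈ -3156.3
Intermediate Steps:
Function('X')(b, G) = Add(3, Mul(Rational(-1, 3), G), Mul(Rational(1, 3), b)) (Function('X')(b, G) = Add(3, Mul(Rational(-1, 3), Add(G, Mul(-1, b)))) = Add(3, Add(Mul(Rational(-1, 3), G), Mul(Rational(1, 3), b))) = Add(3, Mul(Rational(-1, 3), G), Mul(Rational(1, 3), b)))
Function('m')(Q) = Add(Rational(14, 3), Mul(Rational(-1, 3), Q)) (Function('m')(Q) = Add(3, Mul(Rational(-1, 3), Q), Mul(Rational(1, 3), 5)) = Add(3, Mul(Rational(-1, 3), Q), Rational(5, 3)) = Add(Rational(14, 3), Mul(Rational(-1, 3), Q)))
Function('F')(h, n) = Mul(Rational(1, 5), Pow(h, -1)) (Function('F')(h, n) = Pow(Add(Mul(2, h), Mul(3, h)), -1) = Pow(Mul(5, h), -1) = Mul(Rational(1, 5), Pow(h, -1)))
Function('p')(K, C) = Rational(680, 3) (Function('p')(K, C) = Mul(4, Mul(Add(21, -11), Add(Add(Rational(14, 3), Mul(Rational(-1, 3), 0)), 1))) = Mul(4, Mul(10, Add(Add(Rational(14, 3), 0), 1))) = Mul(4, Mul(10, Add(Rational(14, 3), 1))) = Mul(4, Mul(10, Rational(17, 3))) = Mul(4, Rational(170, 3)) = Rational(680, 3))
Add(Add(-3044, -339), Function('p')(43, Function('F')(8, 3))) = Add(Add(-3044, -339), Rational(680, 3)) = Add(-3383, Rational(680, 3)) = Rational(-9469, 3)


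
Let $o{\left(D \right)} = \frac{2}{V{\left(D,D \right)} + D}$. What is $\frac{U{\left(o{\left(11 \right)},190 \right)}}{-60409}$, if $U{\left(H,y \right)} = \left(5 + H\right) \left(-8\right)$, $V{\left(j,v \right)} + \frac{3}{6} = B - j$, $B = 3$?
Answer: $\frac{232}{302045} \approx 0.0007681$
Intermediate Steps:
$V{\left(j,v \right)} = \frac{5}{2} - j$ ($V{\left(j,v \right)} = - \frac{1}{2} - \left(-3 + j\right) = \frac{5}{2} - j$)
$o{\left(D \right)} = \frac{4}{5}$ ($o{\left(D \right)} = \frac{2}{\left(\frac{5}{2} - D\right) + D} = \frac{2}{\frac{5}{2}} = 2 \cdot \frac{2}{5} = \frac{4}{5}$)
$U{\left(H,y \right)} = -40 - 8 H$
$\frac{U{\left(o{\left(11 \right)},190 \right)}}{-60409} = \frac{-40 - \frac{32}{5}}{-60409} = \left(-40 - \frac{32}{5}\right) \left(- \frac{1}{60409}\right) = \left(- \frac{232}{5}\right) \left(- \frac{1}{60409}\right) = \frac{232}{302045}$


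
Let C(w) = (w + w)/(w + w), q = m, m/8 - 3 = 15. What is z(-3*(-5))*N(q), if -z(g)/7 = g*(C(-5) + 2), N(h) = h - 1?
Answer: -45045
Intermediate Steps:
m = 144 (m = 24 + 8*15 = 24 + 120 = 144)
q = 144
C(w) = 1 (C(w) = (2*w)/((2*w)) = (2*w)*(1/(2*w)) = 1)
N(h) = -1 + h
z(g) = -21*g (z(g) = -7*g*(1 + 2) = -7*g*3 = -21*g)
z(-3*(-5))*N(q) = (-(-63)*(-5))*(-1 + 144) = -21*15*143 = -315*143 = -45045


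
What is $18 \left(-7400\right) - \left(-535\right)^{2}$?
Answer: $-419425$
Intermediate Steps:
$18 \left(-7400\right) - \left(-535\right)^{2} = -133200 - 286225 = -419425$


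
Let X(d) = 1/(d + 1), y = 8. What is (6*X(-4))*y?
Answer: -16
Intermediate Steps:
X(d) = 1/(1 + d)
(6*X(-4))*y = (6/(1 - 4))*8 = (6/(-3))*8 = (6*(-⅓))*8 = -2*8 = -16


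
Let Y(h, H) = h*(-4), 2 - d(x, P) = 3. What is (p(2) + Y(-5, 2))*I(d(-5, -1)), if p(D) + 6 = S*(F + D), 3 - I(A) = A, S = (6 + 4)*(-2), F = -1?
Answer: -24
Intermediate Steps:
d(x, P) = -1 (d(x, P) = 2 - 1*3 = 2 - 3 = -1)
S = -20 (S = 10*(-2) = -20)
Y(h, H) = -4*h
I(A) = 3 - A
p(D) = 14 - 20*D (p(D) = -6 - 20*(-1 + D) = -6 + (20 - 20*D) = 14 - 20*D)
(p(2) + Y(-5, 2))*I(d(-5, -1)) = ((14 - 20*2) - 4*(-5))*(3 - 1*(-1)) = ((14 - 40) + 20)*(3 + 1) = (-26 + 20)*4 = -6*4 = -24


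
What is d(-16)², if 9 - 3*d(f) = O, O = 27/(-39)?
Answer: 1764/169 ≈ 10.438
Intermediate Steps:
O = -9/13 (O = 27*(-1/39) = -9/13 ≈ -0.69231)
d(f) = 42/13 (d(f) = 3 - ⅓*(-9/13) = 3 + 3/13 = 42/13)
d(-16)² = (42/13)² = 1764/169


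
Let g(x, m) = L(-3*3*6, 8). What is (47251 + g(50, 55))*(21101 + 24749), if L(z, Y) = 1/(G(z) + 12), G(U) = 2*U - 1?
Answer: 210146414100/97 ≈ 2.1665e+9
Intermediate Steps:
G(U) = -1 + 2*U
L(z, Y) = 1/(11 + 2*z) (L(z, Y) = 1/((-1 + 2*z) + 12) = 1/(11 + 2*z))
g(x, m) = -1/97 (g(x, m) = 1/(11 + 2*(-3*3*6)) = 1/(11 + 2*(-9*6)) = 1/(11 + 2*(-54)) = 1/(11 - 108) = 1/(-97) = -1/97)
(47251 + g(50, 55))*(21101 + 24749) = (47251 - 1/97)*(21101 + 24749) = (4583346/97)*45850 = 210146414100/97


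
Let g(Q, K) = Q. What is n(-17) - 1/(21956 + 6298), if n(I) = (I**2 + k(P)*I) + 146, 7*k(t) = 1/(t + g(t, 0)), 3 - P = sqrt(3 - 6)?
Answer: 343893533/791112 - 17*I*sqrt(3)/168 ≈ 434.7 - 0.17527*I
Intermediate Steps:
P = 3 - I*sqrt(3) (P = 3 - sqrt(3 - 6) = 3 - sqrt(-3) = 3 - I*sqrt(3) ≈ 3.0 - 1.732*I)
k(t) = 1/(14*t) (k(t) = 1/(7*(t + t)) = 1/(7*((2*t))) = (1/(2*t))/7 = 1/(14*t))
n(I) = 146 + I**2 + I/(14*(3 - I*sqrt(3))) (n(I) = (I**2 + (1/(14*(3 - I*sqrt(3))))*I) + 146 = (I**2 + I/(14*(3 - I*sqrt(3)))) + 146 = 146 + I**2 + I/(14*(3 - I*sqrt(3))))
n(-17) - 1/(21956 + 6298) = (146 + (-17)**2 + (1/56)*(-17) + (1/168)*I*(-17)*sqrt(3)) - 1/(21956 + 6298) = (146 + 289 - 17/56 - 17*I*sqrt(3)/168) - 1/28254 = (24343/56 - 17*I*sqrt(3)/168) - 1*1/28254 = (24343/56 - 17*I*sqrt(3)/168) - 1/28254 = 343893533/791112 - 17*I*sqrt(3)/168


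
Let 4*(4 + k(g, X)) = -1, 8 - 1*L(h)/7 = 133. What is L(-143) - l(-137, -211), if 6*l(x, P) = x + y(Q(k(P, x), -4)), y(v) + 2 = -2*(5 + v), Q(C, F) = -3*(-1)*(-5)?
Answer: -5131/6 ≈ -855.17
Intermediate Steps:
L(h) = -875 (L(h) = 56 - 7*133 = 56 - 931 = -875)
k(g, X) = -17/4 (k(g, X) = -4 + (¼)*(-1) = -4 - ¼ = -17/4)
Q(C, F) = -15 (Q(C, F) = 3*(-5) = -15)
y(v) = -12 - 2*v (y(v) = -2 - 2*(5 + v) = -2 + (-10 - 2*v) = -12 - 2*v)
l(x, P) = 3 + x/6 (l(x, P) = (x + (-12 - 2*(-15)))/6 = (x + (-12 + 30))/6 = (x + 18)/6 = (18 + x)/6 = 3 + x/6)
L(-143) - l(-137, -211) = -875 - (3 + (⅙)*(-137)) = -875 - (3 - 137/6) = -875 - 1*(-119/6) = -875 + 119/6 = -5131/6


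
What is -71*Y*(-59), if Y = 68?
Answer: 284852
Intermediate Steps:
-71*Y*(-59) = -71*68*(-59) = -4828*(-59) = 284852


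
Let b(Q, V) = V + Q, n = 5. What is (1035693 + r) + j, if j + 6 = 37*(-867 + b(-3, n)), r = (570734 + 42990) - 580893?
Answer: 1036513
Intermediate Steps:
r = 32831 (r = 613724 - 580893 = 32831)
b(Q, V) = Q + V
j = -32011 (j = -6 + 37*(-867 + (-3 + 5)) = -6 + 37*(-867 + 2) = -6 + 37*(-865) = -6 - 32005 = -32011)
(1035693 + r) + j = (1035693 + 32831) - 32011 = 1068524 - 32011 = 1036513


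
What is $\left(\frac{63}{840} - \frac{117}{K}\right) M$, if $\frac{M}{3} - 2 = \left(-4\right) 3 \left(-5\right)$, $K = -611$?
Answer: $\frac{46593}{940} \approx 49.567$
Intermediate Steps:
$M = 186$ ($M = 6 + 3 \left(-4\right) 3 \left(-5\right) = 6 + 3 \left(\left(-12\right) \left(-5\right)\right) = 6 + 3 \cdot 60 = 6 + 180 = 186$)
$\left(\frac{63}{840} - \frac{117}{K}\right) M = \left(\frac{63}{840} - \frac{117}{-611}\right) 186 = \left(63 \cdot \frac{1}{840} - - \frac{9}{47}\right) 186 = \left(\frac{3}{40} + \frac{9}{47}\right) 186 = \frac{501}{1880} \cdot 186 = \frac{46593}{940}$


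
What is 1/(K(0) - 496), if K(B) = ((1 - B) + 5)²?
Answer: -1/460 ≈ -0.0021739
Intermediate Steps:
K(B) = (6 - B)²
1/(K(0) - 496) = 1/((-6 + 0)² - 496) = 1/((-6)² - 496) = 1/(36 - 496) = 1/(-460) = -1/460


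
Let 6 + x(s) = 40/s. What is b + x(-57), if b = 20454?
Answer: 1165496/57 ≈ 20447.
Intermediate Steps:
x(s) = -6 + 40/s
b + x(-57) = 20454 + (-6 + 40/(-57)) = 20454 + (-6 + 40*(-1/57)) = 20454 + (-6 - 40/57) = 20454 - 382/57 = 1165496/57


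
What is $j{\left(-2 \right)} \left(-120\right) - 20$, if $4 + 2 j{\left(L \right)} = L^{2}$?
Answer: $-20$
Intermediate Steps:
$j{\left(L \right)} = -2 + \frac{L^{2}}{2}$
$j{\left(-2 \right)} \left(-120\right) - 20 = \left(-2 + \frac{\left(-2\right)^{2}}{2}\right) \left(-120\right) - 20 = \left(-2 + \frac{1}{2} \cdot 4\right) \left(-120\right) - 20 = \left(-2 + 2\right) \left(-120\right) - 20 = 0 \left(-120\right) - 20 = 0 - 20 = -20$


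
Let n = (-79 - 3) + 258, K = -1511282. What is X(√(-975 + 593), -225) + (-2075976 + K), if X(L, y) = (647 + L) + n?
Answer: -3586435 + I*√382 ≈ -3.5864e+6 + 19.545*I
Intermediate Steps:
n = 176 (n = -82 + 258 = 176)
X(L, y) = 823 + L (X(L, y) = (647 + L) + 176 = 823 + L)
X(√(-975 + 593), -225) + (-2075976 + K) = (823 + √(-975 + 593)) + (-2075976 - 1511282) = (823 + √(-382)) - 3587258 = (823 + I*√382) - 3587258 = -3586435 + I*√382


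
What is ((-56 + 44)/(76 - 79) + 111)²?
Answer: 13225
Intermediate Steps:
((-56 + 44)/(76 - 79) + 111)² = (-12/(-3) + 111)² = (-12*(-⅓) + 111)² = (4 + 111)² = 115² = 13225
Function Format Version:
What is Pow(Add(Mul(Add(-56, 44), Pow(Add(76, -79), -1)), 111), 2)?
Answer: 13225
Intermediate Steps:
Pow(Add(Mul(Add(-56, 44), Pow(Add(76, -79), -1)), 111), 2) = Pow(Add(Mul(-12, Pow(-3, -1)), 111), 2) = Pow(Add(Mul(-12, Rational(-1, 3)), 111), 2) = Pow(Add(4, 111), 2) = Pow(115, 2) = 13225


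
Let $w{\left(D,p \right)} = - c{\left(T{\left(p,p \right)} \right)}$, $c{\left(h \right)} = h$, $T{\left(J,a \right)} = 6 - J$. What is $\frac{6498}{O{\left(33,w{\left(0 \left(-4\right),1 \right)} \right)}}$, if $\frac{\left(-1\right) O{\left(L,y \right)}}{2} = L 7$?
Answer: $- \frac{1083}{77} \approx -14.065$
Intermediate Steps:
$w{\left(D,p \right)} = -6 + p$ ($w{\left(D,p \right)} = - (6 - p) = -6 + p$)
$O{\left(L,y \right)} = - 14 L$ ($O{\left(L,y \right)} = - 2 L 7 = - 2 \cdot 7 L = - 14 L$)
$\frac{6498}{O{\left(33,w{\left(0 \left(-4\right),1 \right)} \right)}} = \frac{6498}{\left(-14\right) 33} = \frac{6498}{-462} = 6498 \left(- \frac{1}{462}\right) = - \frac{1083}{77}$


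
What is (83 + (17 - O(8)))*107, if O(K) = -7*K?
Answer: 16692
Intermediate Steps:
(83 + (17 - O(8)))*107 = (83 + (17 - (-7)*8))*107 = (83 + (17 - 1*(-56)))*107 = (83 + (17 + 56))*107 = (83 + 73)*107 = 156*107 = 16692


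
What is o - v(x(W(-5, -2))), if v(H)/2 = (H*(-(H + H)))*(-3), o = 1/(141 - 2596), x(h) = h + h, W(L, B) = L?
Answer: -2946001/2455 ≈ -1200.0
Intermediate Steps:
x(h) = 2*h
o = -1/2455 (o = 1/(-2455) = -1/2455 ≈ -0.00040733)
v(H) = 12*H² (v(H) = 2*((H*(-(H + H)))*(-3)) = 2*((H*(-2*H))*(-3)) = 2*(-2*H²*(-3)) = 2*(6*H²) = 12*H²)
o - v(x(W(-5, -2))) = -1/2455 - 12*(2*(-5))² = -1/2455 - 12*(-10)² = -1/2455 - 12*100 = -1/2455 - 1*1200 = -1/2455 - 1200 = -2946001/2455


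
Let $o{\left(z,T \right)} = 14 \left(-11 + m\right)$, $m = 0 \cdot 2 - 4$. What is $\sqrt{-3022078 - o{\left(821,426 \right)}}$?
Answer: $2 i \sqrt{755467} \approx 1738.4 i$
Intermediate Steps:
$m = -4$ ($m = 0 - 4 = -4$)
$o{\left(z,T \right)} = -210$ ($o{\left(z,T \right)} = 14 \left(-11 - 4\right) = 14 \left(-15\right) = -210$)
$\sqrt{-3022078 - o{\left(821,426 \right)}} = \sqrt{-3022078 - -210} = \sqrt{-3022078 + 210} = \sqrt{-3021868} = 2 i \sqrt{755467}$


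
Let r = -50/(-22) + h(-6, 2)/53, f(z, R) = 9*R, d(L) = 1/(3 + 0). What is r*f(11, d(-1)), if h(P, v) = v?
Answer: 4041/583 ≈ 6.9314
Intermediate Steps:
d(L) = ⅓ (d(L) = 1/3 = ⅓)
r = 1347/583 (r = -50/(-22) + 2/53 = -50*(-1/22) + 2*(1/53) = 25/11 + 2/53 = 1347/583 ≈ 2.3105)
r*f(11, d(-1)) = 1347*(9*(⅓))/583 = (1347/583)*3 = 4041/583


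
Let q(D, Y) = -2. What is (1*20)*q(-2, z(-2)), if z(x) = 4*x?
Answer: -40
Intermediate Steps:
(1*20)*q(-2, z(-2)) = (1*20)*(-2) = 20*(-2) = -40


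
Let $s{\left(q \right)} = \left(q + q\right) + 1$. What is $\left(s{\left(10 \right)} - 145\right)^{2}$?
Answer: $15376$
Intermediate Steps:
$s{\left(q \right)} = 1 + 2 q$ ($s{\left(q \right)} = 2 q + 1 = 1 + 2 q$)
$\left(s{\left(10 \right)} - 145\right)^{2} = \left(\left(1 + 2 \cdot 10\right) - 145\right)^{2} = \left(\left(1 + 20\right) - 145\right)^{2} = \left(21 - 145\right)^{2} = \left(-124\right)^{2} = 15376$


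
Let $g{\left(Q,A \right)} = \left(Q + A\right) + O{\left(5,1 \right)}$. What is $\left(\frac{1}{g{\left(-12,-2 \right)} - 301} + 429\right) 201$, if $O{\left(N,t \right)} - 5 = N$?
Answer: $\frac{26299644}{305} \approx 86228.0$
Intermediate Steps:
$O{\left(N,t \right)} = 5 + N$
$g{\left(Q,A \right)} = 10 + A + Q$ ($g{\left(Q,A \right)} = \left(Q + A\right) + \left(5 + 5\right) = \left(A + Q\right) + 10 = 10 + A + Q$)
$\left(\frac{1}{g{\left(-12,-2 \right)} - 301} + 429\right) 201 = \left(\frac{1}{\left(10 - 2 - 12\right) - 301} + 429\right) 201 = \left(\frac{1}{-4 - 301} + 429\right) 201 = \left(\frac{1}{-305} + 429\right) 201 = \left(- \frac{1}{305} + 429\right) 201 = \frac{130844}{305} \cdot 201 = \frac{26299644}{305}$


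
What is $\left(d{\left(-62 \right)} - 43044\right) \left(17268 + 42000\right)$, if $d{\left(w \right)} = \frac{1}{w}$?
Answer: $- \frac{79085115186}{31} \approx -2.5511 \cdot 10^{9}$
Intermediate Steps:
$\left(d{\left(-62 \right)} - 43044\right) \left(17268 + 42000\right) = \left(\frac{1}{-62} - 43044\right) \left(17268 + 42000\right) = \left(- \frac{1}{62} - 43044\right) 59268 = \left(- \frac{2668729}{62}\right) 59268 = - \frac{79085115186}{31}$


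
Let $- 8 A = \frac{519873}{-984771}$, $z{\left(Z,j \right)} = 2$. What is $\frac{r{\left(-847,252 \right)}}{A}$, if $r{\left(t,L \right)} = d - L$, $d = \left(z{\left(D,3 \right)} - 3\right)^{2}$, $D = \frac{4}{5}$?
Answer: $- \frac{659140056}{173291} \approx -3803.7$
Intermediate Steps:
$D = \frac{4}{5}$ ($D = 4 \cdot \frac{1}{5} = \frac{4}{5} \approx 0.8$)
$A = \frac{173291}{2626056}$ ($A = - \frac{519873 \frac{1}{-984771}}{8} = - \frac{519873 \left(- \frac{1}{984771}\right)}{8} = \left(- \frac{1}{8}\right) \left(- \frac{173291}{328257}\right) = \frac{173291}{2626056} \approx 0.065989$)
$d = 1$ ($d = \left(2 - 3\right)^{2} = \left(-1\right)^{2} = 1$)
$r{\left(t,L \right)} = 1 - L$
$\frac{r{\left(-847,252 \right)}}{A} = \frac{1 - 252}{\frac{173291}{2626056}} = \left(1 - 252\right) \frac{2626056}{173291} = \left(-251\right) \frac{2626056}{173291} = - \frac{659140056}{173291}$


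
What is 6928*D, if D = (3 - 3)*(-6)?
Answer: 0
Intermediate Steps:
D = 0 (D = 0*(-6) = 0)
6928*D = 6928*0 = 0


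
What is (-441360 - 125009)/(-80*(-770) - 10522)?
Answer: -566369/51078 ≈ -11.088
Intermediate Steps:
(-441360 - 125009)/(-80*(-770) - 10522) = -566369/(61600 - 10522) = -566369/51078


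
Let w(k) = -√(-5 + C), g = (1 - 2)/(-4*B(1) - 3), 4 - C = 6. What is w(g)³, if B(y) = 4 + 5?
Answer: 7*I*√7 ≈ 18.52*I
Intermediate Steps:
C = -2 (C = 4 - 1*6 = 4 - 6 = -2)
B(y) = 9
g = 1/39 (g = (1 - 2)/(-4*9 - 3) = -1/(-36 - 3) = -1/(-39) = -1*(-1/39) = 1/39 ≈ 0.025641)
w(k) = -I*√7 (w(k) = -√(-5 - 2) = -√(-7) = -I*√7)
w(g)³ = (-I*√7)³ = 7*I*√7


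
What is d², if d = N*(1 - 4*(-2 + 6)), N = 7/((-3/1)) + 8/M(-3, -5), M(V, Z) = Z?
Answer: 3481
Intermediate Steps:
N = -59/15 (N = 7/((-3/1)) + 8/(-5) = 7/((-3*1)) + 8*(-⅕) = 7/(-3) - 8/5 = 7*(-⅓) - 8/5 = -7/3 - 8/5 = -59/15 ≈ -3.9333)
d = 59 (d = -59*(1 - 4*(-2 + 6))/15 = -59*(1 - 4*4)/15 = -59*(1 - 16)/15 = -59/15*(-15) = 59)
d² = 59² = 3481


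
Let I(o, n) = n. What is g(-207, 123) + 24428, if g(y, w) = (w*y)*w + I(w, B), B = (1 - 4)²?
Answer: -3107266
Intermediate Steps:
B = 9 (B = (-3)² = 9)
g(y, w) = 9 + y*w² (g(y, w) = (w*y)*w + 9 = y*w² + 9 = 9 + y*w²)
g(-207, 123) + 24428 = (9 - 207*123²) + 24428 = (9 - 207*15129) + 24428 = (9 - 3131703) + 24428 = -3131694 + 24428 = -3107266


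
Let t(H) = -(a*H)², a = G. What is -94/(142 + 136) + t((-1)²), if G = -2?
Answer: -603/139 ≈ -4.3381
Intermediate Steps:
a = -2
t(H) = -4*H² (t(H) = -(-2*H)² = -4*H²)
-94/(142 + 136) + t((-1)²) = -94/(142 + 136) - 4*((-1)²)² = -94/278 - 4*1² = (1/278)*(-94) - 4*1 = -47/139 - 4 = -603/139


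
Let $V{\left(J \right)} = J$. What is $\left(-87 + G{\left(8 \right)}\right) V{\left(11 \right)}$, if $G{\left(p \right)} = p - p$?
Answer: $-957$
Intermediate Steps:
$G{\left(p \right)} = 0$
$\left(-87 + G{\left(8 \right)}\right) V{\left(11 \right)} = \left(-87 + 0\right) 11 = \left(-87\right) 11 = -957$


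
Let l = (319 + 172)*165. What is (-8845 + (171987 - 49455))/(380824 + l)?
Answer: 16241/65977 ≈ 0.24616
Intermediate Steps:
l = 81015 (l = 491*165 = 81015)
(-8845 + (171987 - 49455))/(380824 + l) = (-8845 + (171987 - 49455))/(380824 + 81015) = (-8845 + 122532)/461839 = 113687*(1/461839) = 16241/65977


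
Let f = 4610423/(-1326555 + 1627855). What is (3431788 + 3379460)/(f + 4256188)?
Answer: 684076340800/427464684941 ≈ 1.6003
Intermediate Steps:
f = 4610423/301300 ≈ 15.302
(3431788 + 3379460)/(f + 4256188) = (3431788 + 3379460)/(4610423/301300 + 4256188) = 6811248/(1282394054823/301300) = 6811248*(301300/1282394054823) = 684076340800/427464684941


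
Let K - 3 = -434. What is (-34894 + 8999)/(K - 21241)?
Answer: 25895/21672 ≈ 1.1949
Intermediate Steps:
K = -431 (K = 3 - 434 = -431)
(-34894 + 8999)/(K - 21241) = (-34894 + 8999)/(-431 - 21241) = -25895/(-21672) = -25895*(-1/21672) = 25895/21672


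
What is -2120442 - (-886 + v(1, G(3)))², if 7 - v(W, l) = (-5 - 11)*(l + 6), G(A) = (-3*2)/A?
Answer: -2784667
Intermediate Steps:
G(A) = -6/A
v(W, l) = 103 + 16*l (v(W, l) = 7 - (-5 - 11)*(l + 6) = 7 - (-16)*(6 + l) = 7 - (-96 - 16*l) = 7 + (96 + 16*l) = 103 + 16*l)
-2120442 - (-886 + v(1, G(3)))² = -2120442 - (-886 + (103 + 16*(-6/3)))² = -2120442 - (-886 + (103 + 16*(-6*⅓)))² = -2120442 - (-886 + (103 + 16*(-2)))² = -2120442 - (-886 + (103 - 32))² = -2120442 - (-886 + 71)² = -2120442 - 1*(-815)² = -2120442 - 1*664225 = -2120442 - 664225 = -2784667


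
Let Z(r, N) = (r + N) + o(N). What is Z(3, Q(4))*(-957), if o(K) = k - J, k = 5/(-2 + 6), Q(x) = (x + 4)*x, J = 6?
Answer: -115797/4 ≈ -28949.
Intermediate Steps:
Q(x) = x*(4 + x) (Q(x) = (4 + x)*x = x*(4 + x))
k = 5/4 ≈ 1.2500
o(K) = -19/4 (o(K) = 5/4 - 1*6 = 5/4 - 6 = -19/4)
Z(r, N) = -19/4 + N + r (Z(r, N) = (r + N) - 19/4 = (N + r) - 19/4 = -19/4 + N + r)
Z(3, Q(4))*(-957) = (-19/4 + 4*(4 + 4) + 3)*(-957) = (-19/4 + 4*8 + 3)*(-957) = (-19/4 + 32 + 3)*(-957) = (121/4)*(-957) = -115797/4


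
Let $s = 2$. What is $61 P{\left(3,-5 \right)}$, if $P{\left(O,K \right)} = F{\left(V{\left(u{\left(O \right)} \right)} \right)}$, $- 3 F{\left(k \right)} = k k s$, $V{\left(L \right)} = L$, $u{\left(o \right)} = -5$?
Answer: $- \frac{3050}{3} \approx -1016.7$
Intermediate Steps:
$F{\left(k \right)} = - \frac{2 k^{2}}{3}$ ($F{\left(k \right)} = - \frac{k k 2}{3} = - \frac{k^{2} \cdot 2}{3} = - \frac{2 k^{2}}{3}$)
$P{\left(O,K \right)} = - \frac{50}{3}$ ($P{\left(O,K \right)} = - \frac{2 \left(-5\right)^{2}}{3} = \left(- \frac{2}{3}\right) 25 = - \frac{50}{3}$)
$61 P{\left(3,-5 \right)} = 61 \left(- \frac{50}{3}\right) = - \frac{3050}{3}$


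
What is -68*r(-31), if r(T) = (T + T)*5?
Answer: 21080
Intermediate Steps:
r(T) = 10*T (r(T) = (2*T)*5 = 10*T)
-68*r(-31) = -680*(-31) = -68*(-310) = 21080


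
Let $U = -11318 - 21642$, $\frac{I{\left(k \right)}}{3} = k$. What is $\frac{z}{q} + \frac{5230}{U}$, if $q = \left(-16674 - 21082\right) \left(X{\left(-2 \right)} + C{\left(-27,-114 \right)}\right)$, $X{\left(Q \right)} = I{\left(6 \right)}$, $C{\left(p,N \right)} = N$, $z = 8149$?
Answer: $- \frac{58399817}{373331328} \approx -0.15643$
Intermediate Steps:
$I{\left(k \right)} = 3 k$
$U = -32960$ ($U = -11318 - 21642 = -32960$)
$X{\left(Q \right)} = 18$ ($X{\left(Q \right)} = 3 \cdot 6 = 18$)
$q = 3624576$ ($q = \left(-16674 - 21082\right) \left(18 - 114\right) = \left(-37756\right) \left(-96\right) = 3624576$)
$\frac{z}{q} + \frac{5230}{U} = \frac{8149}{3624576} + \frac{5230}{-32960} = 8149 \cdot \frac{1}{3624576} + 5230 \left(- \frac{1}{32960}\right) = \frac{8149}{3624576} - \frac{523}{3296} = - \frac{58399817}{373331328}$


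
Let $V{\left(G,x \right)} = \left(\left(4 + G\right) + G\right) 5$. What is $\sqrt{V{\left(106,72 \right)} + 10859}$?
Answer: $\sqrt{11939} \approx 109.27$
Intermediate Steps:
$V{\left(G,x \right)} = 20 + 10 G$ ($V{\left(G,x \right)} = \left(4 + 2 G\right) 5 = 20 + 10 G$)
$\sqrt{V{\left(106,72 \right)} + 10859} = \sqrt{\left(20 + 10 \cdot 106\right) + 10859} = \sqrt{\left(20 + 1060\right) + 10859} = \sqrt{1080 + 10859} = \sqrt{11939}$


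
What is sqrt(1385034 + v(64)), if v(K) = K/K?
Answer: sqrt(1385035) ≈ 1176.9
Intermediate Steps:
v(K) = 1
sqrt(1385034 + v(64)) = sqrt(1385034 + 1) = sqrt(1385035)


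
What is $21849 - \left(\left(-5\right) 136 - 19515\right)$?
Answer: $42044$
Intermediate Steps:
$21849 - \left(\left(-5\right) 136 - 19515\right) = 21849 - \left(-680 - 19515\right) = 21849 - -20195 = 21849 + 20195 = 42044$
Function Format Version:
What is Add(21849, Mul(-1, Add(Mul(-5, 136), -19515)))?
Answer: 42044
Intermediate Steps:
Add(21849, Mul(-1, Add(Mul(-5, 136), -19515))) = Add(21849, Mul(-1, Add(-680, -19515))) = Add(21849, Mul(-1, -20195)) = Add(21849, 20195) = 42044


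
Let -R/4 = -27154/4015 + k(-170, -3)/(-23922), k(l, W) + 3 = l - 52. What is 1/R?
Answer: 5335935/144149914 ≈ 0.037017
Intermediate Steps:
k(l, W) = -55 + l (k(l, W) = -3 + (l - 52) = -3 + (-52 + l) = -55 + l)
R = 144149914/5335935 (R = -4*(-27154/4015 + (-55 - 170)/(-23922)) = -4*(-27154*1/4015 - 225*(-1/23922)) = -4*(-27154/4015 + 25/2658) = -4*(-72074957/10671870) = 144149914/5335935 ≈ 27.015)
1/R = 1/(144149914/5335935) = 5335935/144149914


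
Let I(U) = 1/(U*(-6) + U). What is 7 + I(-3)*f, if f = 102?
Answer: 69/5 ≈ 13.800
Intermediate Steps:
I(U) = -1/(5*U) (I(U) = 1/(-6*U + U) = 1/(-5*U) = -1/(5*U))
7 + I(-3)*f = 7 - 1/5/(-3)*102 = 7 - 1/5*(-1/3)*102 = 7 + (1/15)*102 = 7 + 34/5 = 69/5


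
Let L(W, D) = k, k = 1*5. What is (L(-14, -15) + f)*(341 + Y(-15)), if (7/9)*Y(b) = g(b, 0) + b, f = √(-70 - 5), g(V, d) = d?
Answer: 11260/7 + 11260*I*√3/7 ≈ 1608.6 + 2786.1*I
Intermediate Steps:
k = 5
f = 5*I*√3 (f = √(-75) = 5*I*√3 ≈ 8.6602*I)
L(W, D) = 5
Y(b) = 9*b/7 (Y(b) = 9*(0 + b)/7 = 9*b/7)
(L(-14, -15) + f)*(341 + Y(-15)) = (5 + 5*I*√3)*(341 + (9/7)*(-15)) = (5 + 5*I*√3)*(341 - 135/7) = (5 + 5*I*√3)*(2252/7) = 11260/7 + 11260*I*√3/7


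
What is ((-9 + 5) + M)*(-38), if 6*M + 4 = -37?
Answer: 1235/3 ≈ 411.67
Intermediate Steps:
M = -41/6 (M = -⅔ + (⅙)*(-37) = -⅔ - 37/6 = -41/6 ≈ -6.8333)
((-9 + 5) + M)*(-38) = ((-9 + 5) - 41/6)*(-38) = (-4 - 41/6)*(-38) = -65/6*(-38) = 1235/3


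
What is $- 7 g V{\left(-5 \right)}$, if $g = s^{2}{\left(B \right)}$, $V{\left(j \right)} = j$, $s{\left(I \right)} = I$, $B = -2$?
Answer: $140$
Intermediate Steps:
$g = 4$ ($g = \left(-2\right)^{2} = 4$)
$- 7 g V{\left(-5 \right)} = \left(-7\right) 4 \left(-5\right) = \left(-28\right) \left(-5\right) = 140$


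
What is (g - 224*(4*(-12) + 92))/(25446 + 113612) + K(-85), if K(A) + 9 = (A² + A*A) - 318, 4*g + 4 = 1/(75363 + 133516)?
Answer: 1640875116933933/116185183928 ≈ 14123.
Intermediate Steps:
g = -835515/835516 (g = -1 + 1/(4*(75363 + 133516)) = -1 + (¼)/208879 = -1 + (¼)*(1/208879) = -1 + 1/835516 = -835515/835516 ≈ -1.0000)
K(A) = -327 + 2*A² (K(A) = -9 + ((A² + A*A) - 318) = -9 + ((A² + A²) - 318) = -9 + (2*A² - 318) = -9 + (-318 + 2*A²) = -327 + 2*A²)
(g - 224*(4*(-12) + 92))/(25446 + 113612) + K(-85) = (-835515/835516 - 224*(4*(-12) + 92))/(25446 + 113612) + (-327 + 2*(-85)²) = (-835515/835516 - 224*(-48 + 92))/139058 + (-327 + 2*7225) = (-835515/835516 - 224*44)*(1/139058) + (-327 + 14450) = (-835515/835516 - 9856)*(1/139058) + 14123 = -8235681211/835516*1/139058 + 14123 = -8235681211/116185183928 + 14123 = 1640875116933933/116185183928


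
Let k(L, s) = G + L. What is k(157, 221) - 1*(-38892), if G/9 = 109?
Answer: 40030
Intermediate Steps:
G = 981 (G = 9*109 = 981)
k(L, s) = 981 + L
k(157, 221) - 1*(-38892) = (981 + 157) - 1*(-38892) = 1138 + 38892 = 40030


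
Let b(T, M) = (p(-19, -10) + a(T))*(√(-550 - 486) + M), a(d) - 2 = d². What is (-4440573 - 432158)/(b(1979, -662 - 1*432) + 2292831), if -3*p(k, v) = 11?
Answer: 187798104029534007/165185223663941277665 + 343507596284748*I*√259/165185223663941277665 ≈ 0.0011369 + 3.3467e-5*I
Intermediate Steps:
p(k, v) = -11/3 (p(k, v) = -⅓*11 = -11/3)
a(d) = 2 + d²
b(T, M) = (-5/3 + T²)*(M + 2*I*√259) (b(T, M) = (-11/3 + (2 + T²))*(√(-550 - 486) + M) = (-5/3 + T²)*(√(-1036) + M) = (-5/3 + T²)*(2*I*√259 + M) = (-5/3 + T²)*(M + 2*I*√259))
(-4440573 - 432158)/(b(1979, -662 - 1*432) + 2292831) = (-4440573 - 432158)/((-5*(-662 - 1*432)/3 + (-662 - 1*432)*1979² - 10*I*√259/3 + 2*I*√259*1979²) + 2292831) = -4872731/((-5*(-662 - 432)/3 + (-662 - 432)*3916441 - 10*I*√259/3 + 2*I*√259*3916441) + 2292831) = -4872731/((-5/3*(-1094) - 1094*3916441 - 10*I*√259/3 + 7832882*I*√259) + 2292831) = -4872731/((5470/3 - 4284586454 - 10*I*√259/3 + 7832882*I*√259) + 2292831) = -4872731/((-12853753892/3 + 23498636*I*√259/3) + 2292831) = -4872731/(-12846875399/3 + 23498636*I*√259/3)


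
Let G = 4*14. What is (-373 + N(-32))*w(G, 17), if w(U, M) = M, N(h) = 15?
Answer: -6086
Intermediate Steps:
G = 56
(-373 + N(-32))*w(G, 17) = (-373 + 15)*17 = -358*17 = -6086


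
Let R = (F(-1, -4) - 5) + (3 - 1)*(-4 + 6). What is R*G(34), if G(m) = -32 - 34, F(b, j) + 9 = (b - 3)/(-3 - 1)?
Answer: 594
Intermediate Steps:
F(b, j) = -33/4 - b/4 (F(b, j) = -9 + (b - 3)/(-3 - 1) = -9 + (-3 + b)/(-4) = -9 + (-3 + b)*(-¼) = -9 + (¾ - b/4) = -33/4 - b/4)
G(m) = -66
R = -9 (R = ((-33/4 - ¼*(-1)) - 5) + (3 - 1)*(-4 + 6) = ((-33/4 + ¼) - 5) + 2*2 = (-8 - 5) + 4 = -13 + 4 = -9)
R*G(34) = -9*(-66) = 594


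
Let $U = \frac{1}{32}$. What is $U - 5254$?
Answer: $- \frac{168127}{32} \approx -5254.0$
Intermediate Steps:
$U = \frac{1}{32} \approx 0.03125$
$U - 5254 = \frac{1}{32} - 5254 = - \frac{168127}{32}$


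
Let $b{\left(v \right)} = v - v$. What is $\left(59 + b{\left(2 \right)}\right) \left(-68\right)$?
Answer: $-4012$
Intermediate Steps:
$b{\left(v \right)} = 0$
$\left(59 + b{\left(2 \right)}\right) \left(-68\right) = \left(59 + 0\right) \left(-68\right) = 59 \left(-68\right) = -4012$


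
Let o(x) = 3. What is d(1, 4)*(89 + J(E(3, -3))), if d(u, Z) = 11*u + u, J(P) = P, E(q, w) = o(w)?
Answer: 1104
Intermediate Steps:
E(q, w) = 3
d(u, Z) = 12*u
d(1, 4)*(89 + J(E(3, -3))) = (12*1)*(89 + 3) = 12*92 = 1104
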